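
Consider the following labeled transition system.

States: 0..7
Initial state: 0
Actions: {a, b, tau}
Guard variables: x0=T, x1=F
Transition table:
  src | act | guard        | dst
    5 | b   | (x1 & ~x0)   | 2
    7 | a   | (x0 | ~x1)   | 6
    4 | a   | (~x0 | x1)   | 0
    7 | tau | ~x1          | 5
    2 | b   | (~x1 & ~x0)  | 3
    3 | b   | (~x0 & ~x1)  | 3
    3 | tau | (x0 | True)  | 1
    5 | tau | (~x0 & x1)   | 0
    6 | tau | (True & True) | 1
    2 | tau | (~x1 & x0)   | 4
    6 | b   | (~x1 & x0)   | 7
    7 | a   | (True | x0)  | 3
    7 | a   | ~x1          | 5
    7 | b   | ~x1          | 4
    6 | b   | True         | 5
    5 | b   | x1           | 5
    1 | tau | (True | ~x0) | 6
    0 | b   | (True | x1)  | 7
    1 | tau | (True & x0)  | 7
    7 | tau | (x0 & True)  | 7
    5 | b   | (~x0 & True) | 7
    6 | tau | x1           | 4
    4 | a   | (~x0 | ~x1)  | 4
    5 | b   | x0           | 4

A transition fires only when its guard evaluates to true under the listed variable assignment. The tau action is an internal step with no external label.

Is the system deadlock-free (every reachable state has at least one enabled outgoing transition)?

Reach set: {0,1,3,4,5,6,7}
  0: b→7  [1 exit(s)]
  1: tau→6  tau→7  [2 exit(s)]
  3: tau→1  [1 exit(s)]
  4: a→4  [1 exit(s)]
  5: b→4  [1 exit(s)]
  6: b→5  b→7  tau→1  [3 exit(s)]
  7: a→3  a→5  a→6  b→4  tau→5  tau→7  [6 exit(s)]

Answer: DEADLOCK-FREE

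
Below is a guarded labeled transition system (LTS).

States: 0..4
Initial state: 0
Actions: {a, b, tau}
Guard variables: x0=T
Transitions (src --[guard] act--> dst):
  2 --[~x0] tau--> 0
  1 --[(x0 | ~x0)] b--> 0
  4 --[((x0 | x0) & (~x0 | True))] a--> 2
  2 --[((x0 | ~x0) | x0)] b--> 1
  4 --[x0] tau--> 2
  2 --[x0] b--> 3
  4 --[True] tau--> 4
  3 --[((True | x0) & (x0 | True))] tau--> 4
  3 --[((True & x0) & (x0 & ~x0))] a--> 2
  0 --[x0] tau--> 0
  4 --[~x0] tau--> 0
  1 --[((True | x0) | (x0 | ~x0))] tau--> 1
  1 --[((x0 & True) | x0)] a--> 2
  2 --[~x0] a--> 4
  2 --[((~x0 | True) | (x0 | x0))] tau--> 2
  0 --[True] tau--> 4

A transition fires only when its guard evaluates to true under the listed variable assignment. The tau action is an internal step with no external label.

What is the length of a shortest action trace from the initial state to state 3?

Answer: 3

Trace:
BFS to 3:
  Layer 0: {0}
  Layer 1: {4}
  Layer 2: {2}
  Layer 3: {1,3}
depth(3)=3, e.g. tau·a·b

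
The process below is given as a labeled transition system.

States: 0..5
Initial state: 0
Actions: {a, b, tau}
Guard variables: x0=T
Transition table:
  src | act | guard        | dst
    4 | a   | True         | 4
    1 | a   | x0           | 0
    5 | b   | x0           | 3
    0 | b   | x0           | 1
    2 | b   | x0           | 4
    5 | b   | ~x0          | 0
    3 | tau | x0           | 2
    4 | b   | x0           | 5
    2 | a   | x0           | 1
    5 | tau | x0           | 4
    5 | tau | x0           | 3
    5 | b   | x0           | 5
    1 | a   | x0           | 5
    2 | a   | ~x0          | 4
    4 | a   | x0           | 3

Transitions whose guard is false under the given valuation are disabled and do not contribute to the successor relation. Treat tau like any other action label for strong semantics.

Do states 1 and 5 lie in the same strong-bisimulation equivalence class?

Answer: NOT BISIMILAR

Working:
Compute ~ classes (split until stable):
  π0 = {{0,1,2,3,4,5}}
  π1 = {{0},{1},{2,4},{3},{5}}
  π2 = {{0},{1},{2},{3},{4},{5}}
Fixed point at round 3; 6 class(es).
[1]={1}  [5]={5}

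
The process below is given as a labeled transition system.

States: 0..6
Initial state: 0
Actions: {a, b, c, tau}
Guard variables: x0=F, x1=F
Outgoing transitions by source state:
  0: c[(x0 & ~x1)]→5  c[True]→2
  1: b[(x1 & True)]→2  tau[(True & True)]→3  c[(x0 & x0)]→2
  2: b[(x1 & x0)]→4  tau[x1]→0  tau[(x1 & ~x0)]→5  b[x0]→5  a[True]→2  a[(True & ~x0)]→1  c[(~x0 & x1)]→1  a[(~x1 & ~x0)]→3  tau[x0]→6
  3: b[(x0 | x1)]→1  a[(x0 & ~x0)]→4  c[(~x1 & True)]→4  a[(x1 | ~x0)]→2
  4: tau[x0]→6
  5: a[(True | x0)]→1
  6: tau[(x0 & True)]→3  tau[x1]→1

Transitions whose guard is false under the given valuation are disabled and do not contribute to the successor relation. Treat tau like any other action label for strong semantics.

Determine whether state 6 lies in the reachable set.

Answer: UNREACHABLE

Working:
After dropping false guards: 8 live edges.
Layer 0: {0}
Layer 1: {2}  total {0,2}
Layer 2: {1,3}  total {0,1,2,3}
Layer 3: {4}  total {0,1,2,3,4}
Reach set: {0,1,2,3,4}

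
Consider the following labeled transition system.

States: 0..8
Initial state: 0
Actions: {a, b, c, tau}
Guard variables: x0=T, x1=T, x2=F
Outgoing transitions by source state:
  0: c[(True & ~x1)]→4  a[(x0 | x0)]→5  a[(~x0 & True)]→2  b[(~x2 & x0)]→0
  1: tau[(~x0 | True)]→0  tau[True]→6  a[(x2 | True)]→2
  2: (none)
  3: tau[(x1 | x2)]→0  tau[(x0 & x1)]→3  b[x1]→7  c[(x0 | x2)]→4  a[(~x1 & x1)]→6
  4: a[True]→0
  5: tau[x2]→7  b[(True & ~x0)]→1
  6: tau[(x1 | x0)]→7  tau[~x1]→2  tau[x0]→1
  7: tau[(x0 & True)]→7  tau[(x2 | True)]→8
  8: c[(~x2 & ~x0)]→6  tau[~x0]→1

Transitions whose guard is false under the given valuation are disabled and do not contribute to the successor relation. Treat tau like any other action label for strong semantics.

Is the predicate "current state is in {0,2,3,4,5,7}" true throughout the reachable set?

Safe = {0,2,3,4,5,7}
R = {0,5}
  0: ✓
  5: ✓

Answer: INVARIANT HOLDS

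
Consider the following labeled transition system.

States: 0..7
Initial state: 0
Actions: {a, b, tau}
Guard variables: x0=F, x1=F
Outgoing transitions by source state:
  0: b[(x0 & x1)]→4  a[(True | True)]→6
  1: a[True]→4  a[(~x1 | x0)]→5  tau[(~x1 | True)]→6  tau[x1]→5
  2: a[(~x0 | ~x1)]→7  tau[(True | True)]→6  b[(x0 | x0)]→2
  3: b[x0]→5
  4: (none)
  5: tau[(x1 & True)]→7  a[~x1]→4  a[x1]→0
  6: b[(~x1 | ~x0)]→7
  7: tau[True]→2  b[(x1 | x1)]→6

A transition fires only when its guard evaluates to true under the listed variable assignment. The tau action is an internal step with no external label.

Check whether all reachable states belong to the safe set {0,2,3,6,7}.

Answer: INVARIANT HOLDS

Trace:
Inv-set: {0,2,3,6,7}
R = {0,2,6,7}
  0: safe
  2: safe
  6: safe
  7: safe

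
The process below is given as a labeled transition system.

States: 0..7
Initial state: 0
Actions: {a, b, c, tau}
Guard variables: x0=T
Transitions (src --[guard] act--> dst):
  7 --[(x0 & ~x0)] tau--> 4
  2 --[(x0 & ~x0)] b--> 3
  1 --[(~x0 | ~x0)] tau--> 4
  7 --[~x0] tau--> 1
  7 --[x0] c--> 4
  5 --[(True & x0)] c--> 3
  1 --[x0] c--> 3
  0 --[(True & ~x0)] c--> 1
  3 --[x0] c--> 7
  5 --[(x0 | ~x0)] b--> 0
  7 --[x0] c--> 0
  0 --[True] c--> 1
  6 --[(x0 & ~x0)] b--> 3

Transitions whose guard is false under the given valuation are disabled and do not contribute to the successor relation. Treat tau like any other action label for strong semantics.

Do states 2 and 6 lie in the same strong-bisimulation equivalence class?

Answer: BISIMILAR

Working:
Refine partition for ~:
  round 0: {{0,1,2,3,4,5,6,7}}
  round 1: {{0,1,3,7},{2,4,6},{5}}
  round 2: {{0,1,3},{2,4,6},{5},{7}}
  round 3: {{0,1},{2,4,6},{3},{5},{7}}
  round 4: {{0},{1},{2,4,6},{3},{5},{7}}
Fixed point at round 5; 6 class(es).
2∈{2,4,6}, 6∈{2,4,6}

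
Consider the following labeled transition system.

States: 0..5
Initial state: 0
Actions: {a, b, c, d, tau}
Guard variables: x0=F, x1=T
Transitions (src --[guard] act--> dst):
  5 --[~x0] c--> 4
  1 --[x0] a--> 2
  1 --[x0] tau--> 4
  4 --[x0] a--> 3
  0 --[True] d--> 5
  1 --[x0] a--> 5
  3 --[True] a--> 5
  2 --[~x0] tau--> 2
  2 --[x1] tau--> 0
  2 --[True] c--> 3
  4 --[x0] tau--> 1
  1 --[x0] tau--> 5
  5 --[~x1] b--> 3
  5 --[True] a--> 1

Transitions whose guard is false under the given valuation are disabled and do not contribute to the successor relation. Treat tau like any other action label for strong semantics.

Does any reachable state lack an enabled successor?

Reach set: {0,1,4,5}
  0: d→5  [1 out]
  1: ∅  [no exit]
  4: ∅  [no exit]
  5: a→1  c→4  [2 out]
trace reaching 1: d·a

Answer: DEADLOCK at state 1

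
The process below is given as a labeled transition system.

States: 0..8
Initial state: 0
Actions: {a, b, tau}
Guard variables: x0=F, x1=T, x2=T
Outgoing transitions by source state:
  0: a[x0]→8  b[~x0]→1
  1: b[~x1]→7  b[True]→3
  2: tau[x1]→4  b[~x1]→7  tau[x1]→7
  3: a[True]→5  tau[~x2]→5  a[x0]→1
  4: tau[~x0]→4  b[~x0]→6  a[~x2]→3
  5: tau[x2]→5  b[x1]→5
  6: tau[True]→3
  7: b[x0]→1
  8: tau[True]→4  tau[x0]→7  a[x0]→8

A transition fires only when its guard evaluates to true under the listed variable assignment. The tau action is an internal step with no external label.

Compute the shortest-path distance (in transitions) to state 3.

Answer: 2

Trace:
Breadth-first toward 3:
  Layer 0: {0}
  Layer 1: {1}
  Layer 2: {3}
first hit 3 at d=2 via b·b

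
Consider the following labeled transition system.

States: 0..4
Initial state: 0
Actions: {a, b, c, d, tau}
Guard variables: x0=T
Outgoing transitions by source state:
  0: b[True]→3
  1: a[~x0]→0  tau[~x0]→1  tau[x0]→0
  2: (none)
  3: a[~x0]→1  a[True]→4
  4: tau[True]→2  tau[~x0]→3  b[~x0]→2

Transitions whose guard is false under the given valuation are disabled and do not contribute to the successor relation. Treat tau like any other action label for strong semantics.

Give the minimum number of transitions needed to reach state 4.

Breadth-first toward 4:
  Layer 0: {0}
  Layer 1: {3}
  Layer 2: {4}
first hit 4 at d=2 via b·a

Answer: 2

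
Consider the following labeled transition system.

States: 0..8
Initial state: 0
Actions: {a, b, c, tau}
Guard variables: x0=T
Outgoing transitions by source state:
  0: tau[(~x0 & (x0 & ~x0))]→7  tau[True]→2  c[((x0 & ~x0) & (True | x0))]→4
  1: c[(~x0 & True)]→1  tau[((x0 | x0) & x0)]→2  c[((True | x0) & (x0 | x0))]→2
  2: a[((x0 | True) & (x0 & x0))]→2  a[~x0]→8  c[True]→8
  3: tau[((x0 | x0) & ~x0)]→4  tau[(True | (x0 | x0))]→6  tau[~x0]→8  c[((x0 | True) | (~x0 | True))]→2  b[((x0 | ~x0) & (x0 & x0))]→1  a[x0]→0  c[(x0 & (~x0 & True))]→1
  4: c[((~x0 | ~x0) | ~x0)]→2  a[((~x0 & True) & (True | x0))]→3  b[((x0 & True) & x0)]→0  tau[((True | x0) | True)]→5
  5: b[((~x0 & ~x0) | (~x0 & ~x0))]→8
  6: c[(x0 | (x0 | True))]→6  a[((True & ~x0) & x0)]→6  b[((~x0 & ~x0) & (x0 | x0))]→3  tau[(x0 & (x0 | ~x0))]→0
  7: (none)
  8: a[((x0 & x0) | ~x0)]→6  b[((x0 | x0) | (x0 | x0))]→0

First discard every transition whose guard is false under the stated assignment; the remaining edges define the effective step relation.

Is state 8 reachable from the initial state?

Answer: REACHABLE

Analysis:
Guard filter leaves 15 enabled edge(s).
L0 = {0}
L1 = {2}  cumulative {0,2}
L2 = {8}  cumulative {0,2,8}
L3 = {6}  cumulative {0,2,6,8}
Reachable = {0,2,6,8}
Path to 8: tau·c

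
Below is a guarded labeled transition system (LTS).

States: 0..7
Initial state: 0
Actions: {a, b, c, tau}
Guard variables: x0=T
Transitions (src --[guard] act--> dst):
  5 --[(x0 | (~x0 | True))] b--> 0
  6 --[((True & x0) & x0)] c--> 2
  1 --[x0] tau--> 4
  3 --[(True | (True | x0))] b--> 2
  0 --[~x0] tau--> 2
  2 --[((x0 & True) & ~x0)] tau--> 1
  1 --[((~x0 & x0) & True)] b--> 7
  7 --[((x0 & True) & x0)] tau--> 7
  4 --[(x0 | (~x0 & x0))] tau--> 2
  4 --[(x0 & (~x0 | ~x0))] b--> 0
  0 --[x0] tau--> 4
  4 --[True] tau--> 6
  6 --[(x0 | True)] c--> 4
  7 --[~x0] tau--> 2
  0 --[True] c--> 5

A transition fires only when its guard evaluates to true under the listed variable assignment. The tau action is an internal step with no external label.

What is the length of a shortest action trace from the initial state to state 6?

Answer: 2

Working:
Breadth-first toward 6:
  L0 = {0}
  L1 = {4,5}
  L2 = {2,6}
6 enters at depth 2; path tau·tau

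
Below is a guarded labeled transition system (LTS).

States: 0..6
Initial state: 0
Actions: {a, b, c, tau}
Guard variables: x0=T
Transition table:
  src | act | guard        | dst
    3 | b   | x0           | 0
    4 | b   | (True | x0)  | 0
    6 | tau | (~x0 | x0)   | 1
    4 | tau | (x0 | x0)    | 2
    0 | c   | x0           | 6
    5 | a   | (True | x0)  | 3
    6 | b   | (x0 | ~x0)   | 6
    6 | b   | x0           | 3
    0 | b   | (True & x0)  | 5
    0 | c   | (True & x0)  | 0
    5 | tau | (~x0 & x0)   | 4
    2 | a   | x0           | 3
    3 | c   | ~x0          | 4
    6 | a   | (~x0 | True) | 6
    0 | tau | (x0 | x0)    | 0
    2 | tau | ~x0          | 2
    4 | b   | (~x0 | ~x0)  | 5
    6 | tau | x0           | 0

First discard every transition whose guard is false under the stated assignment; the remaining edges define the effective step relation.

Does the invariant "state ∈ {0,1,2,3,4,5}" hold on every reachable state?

Allowed set {0,1,2,3,4,5}
Reach set: {0,1,3,5,6}
  0: ✓
  1: ✓
  3: ✓
  5: ✓
  6: outside
reach 6 via c — violates

Answer: INVARIANT VIOLATED at state 6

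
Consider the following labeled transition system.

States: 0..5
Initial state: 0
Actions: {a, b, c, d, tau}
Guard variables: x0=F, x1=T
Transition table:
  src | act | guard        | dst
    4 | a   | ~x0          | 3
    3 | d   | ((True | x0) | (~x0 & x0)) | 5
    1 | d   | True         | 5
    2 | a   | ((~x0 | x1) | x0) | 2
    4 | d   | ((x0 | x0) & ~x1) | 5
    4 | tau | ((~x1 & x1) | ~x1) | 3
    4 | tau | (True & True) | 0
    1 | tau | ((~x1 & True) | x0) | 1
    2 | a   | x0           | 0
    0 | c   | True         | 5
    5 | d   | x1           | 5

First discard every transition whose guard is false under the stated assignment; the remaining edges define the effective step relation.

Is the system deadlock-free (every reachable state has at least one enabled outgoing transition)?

Reachable = {0,5}
  0: c→5  [deg 1]
  5: d→5  [deg 1]

Answer: DEADLOCK-FREE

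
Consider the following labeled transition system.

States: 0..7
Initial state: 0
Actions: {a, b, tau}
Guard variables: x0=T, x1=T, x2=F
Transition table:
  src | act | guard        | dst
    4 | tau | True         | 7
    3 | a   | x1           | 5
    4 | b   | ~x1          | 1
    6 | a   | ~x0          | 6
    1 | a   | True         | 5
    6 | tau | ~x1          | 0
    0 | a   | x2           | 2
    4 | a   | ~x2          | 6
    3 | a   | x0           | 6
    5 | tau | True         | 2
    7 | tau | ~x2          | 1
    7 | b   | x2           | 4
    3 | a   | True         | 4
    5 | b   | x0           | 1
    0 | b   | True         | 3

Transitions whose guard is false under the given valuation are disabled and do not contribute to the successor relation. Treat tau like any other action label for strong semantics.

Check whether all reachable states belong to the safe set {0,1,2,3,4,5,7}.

Answer: INVARIANT VIOLATED at state 6

Analysis:
Allowed set {0,1,2,3,4,5,7}
Reachable = {0,1,2,3,4,5,6,7}
  0: ✓
  1: ✓
  2: ✓
  3: ✓
  4: ✓
  5: ✓
  6: outside
  7: ✓
counterexample path to 6: b·a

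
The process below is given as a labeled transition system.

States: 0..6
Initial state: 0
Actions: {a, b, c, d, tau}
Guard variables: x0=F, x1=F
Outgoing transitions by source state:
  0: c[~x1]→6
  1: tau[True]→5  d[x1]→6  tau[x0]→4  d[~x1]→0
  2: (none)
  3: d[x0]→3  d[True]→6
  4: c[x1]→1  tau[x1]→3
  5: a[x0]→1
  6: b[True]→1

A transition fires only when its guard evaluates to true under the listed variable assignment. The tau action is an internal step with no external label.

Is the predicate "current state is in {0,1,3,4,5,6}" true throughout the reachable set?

Answer: INVARIANT HOLDS

Analysis:
Inv-set: {0,1,3,4,5,6}
R = {0,1,5,6}
  0: safe
  1: safe
  5: safe
  6: safe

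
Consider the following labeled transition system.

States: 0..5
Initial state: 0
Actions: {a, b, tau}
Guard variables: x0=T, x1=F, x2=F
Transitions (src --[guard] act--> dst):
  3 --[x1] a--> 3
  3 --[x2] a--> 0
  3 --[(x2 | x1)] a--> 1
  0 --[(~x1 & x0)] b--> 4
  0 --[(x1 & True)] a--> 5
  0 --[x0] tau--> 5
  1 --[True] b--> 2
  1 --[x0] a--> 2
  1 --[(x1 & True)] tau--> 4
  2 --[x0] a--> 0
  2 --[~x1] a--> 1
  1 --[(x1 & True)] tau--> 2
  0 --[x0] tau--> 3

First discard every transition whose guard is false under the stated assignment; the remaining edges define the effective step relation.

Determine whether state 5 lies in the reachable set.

Guard filter leaves 7 enabled edge(s).
L0 = {0}
L1 = {3,4,5}  cumulative {0,3,4,5}
Reach set: {0,3,4,5}
witness 5: tau

Answer: REACHABLE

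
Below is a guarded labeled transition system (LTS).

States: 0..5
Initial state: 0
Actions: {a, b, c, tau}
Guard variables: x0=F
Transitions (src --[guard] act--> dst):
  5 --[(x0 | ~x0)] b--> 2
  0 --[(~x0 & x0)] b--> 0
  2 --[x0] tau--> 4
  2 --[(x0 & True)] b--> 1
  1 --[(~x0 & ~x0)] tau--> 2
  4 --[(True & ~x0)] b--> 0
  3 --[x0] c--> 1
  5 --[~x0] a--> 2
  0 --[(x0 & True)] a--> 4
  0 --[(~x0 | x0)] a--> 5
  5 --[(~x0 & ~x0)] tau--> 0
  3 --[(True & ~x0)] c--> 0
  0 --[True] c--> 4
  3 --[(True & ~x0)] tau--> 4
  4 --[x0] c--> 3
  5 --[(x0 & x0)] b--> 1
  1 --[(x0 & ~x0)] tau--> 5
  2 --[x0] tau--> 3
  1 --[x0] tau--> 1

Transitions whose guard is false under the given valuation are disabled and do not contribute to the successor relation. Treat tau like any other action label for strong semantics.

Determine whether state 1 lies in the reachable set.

9 transition(s) survive guard evaluation.
Layer 0: {0}
Layer 1: {4,5}  now seen {0,4,5}
Layer 2: {2}  now seen {0,2,4,5}
Reach set: {0,2,4,5}

Answer: UNREACHABLE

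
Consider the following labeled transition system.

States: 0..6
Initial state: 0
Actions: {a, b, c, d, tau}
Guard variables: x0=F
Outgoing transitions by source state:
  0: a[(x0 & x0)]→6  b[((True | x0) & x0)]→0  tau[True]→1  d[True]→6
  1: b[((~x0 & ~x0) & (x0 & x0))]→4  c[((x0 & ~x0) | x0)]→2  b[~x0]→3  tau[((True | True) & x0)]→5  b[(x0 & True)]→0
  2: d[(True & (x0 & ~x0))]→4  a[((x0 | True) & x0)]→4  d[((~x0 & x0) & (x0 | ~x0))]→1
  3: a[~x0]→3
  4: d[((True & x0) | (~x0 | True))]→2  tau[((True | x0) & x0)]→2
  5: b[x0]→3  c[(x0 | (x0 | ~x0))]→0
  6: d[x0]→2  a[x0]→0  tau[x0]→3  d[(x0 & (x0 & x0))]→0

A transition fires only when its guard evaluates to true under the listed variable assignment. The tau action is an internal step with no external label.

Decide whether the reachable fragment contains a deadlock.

Answer: DEADLOCK at state 6

Trace:
R = {0,1,3,6}
  0: d→6  tau→1  [deg 2]
  1: b→3  [deg 1]
  3: a→3  [deg 1]
  6: ∅  [STUCK]
witness 6: d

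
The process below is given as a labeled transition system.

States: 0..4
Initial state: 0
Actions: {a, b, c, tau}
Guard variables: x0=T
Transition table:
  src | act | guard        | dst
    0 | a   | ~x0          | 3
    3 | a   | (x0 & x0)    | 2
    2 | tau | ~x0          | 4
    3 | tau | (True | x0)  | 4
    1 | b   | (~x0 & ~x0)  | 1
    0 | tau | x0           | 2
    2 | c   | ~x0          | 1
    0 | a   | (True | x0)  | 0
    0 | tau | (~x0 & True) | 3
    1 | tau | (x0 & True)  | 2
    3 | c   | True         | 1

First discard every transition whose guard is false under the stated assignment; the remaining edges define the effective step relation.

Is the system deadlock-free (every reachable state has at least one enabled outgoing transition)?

Reach set: {0,2}
  0: a→0  tau→2  [2 out]
  2: ∅  [no exit]
Path to 2: tau

Answer: DEADLOCK at state 2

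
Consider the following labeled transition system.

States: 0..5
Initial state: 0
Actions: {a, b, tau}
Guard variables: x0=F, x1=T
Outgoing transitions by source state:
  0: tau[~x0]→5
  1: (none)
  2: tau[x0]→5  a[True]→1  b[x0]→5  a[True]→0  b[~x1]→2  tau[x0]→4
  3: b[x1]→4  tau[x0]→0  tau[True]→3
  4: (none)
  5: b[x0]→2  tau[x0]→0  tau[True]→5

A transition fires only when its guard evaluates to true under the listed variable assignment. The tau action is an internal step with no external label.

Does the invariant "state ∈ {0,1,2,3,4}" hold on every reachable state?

Answer: INVARIANT VIOLATED at state 5

Working:
Allowed set {0,1,2,3,4}
Reach set: {0,5}
  0: safe
  5: VIOLATES
counterexample path to 5: tau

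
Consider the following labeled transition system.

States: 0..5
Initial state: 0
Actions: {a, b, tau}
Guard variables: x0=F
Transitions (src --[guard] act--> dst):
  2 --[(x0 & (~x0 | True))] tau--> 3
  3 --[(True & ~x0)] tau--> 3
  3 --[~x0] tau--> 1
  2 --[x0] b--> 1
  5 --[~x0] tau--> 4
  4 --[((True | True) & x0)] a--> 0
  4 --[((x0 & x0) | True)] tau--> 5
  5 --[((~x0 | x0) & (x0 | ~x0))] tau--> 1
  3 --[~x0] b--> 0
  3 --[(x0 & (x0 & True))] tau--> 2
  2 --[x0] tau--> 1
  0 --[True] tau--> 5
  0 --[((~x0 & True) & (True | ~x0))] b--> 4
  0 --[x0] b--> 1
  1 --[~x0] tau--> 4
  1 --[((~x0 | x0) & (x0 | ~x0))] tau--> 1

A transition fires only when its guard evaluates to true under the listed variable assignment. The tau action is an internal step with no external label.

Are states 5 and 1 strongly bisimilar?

Answer: BISIMILAR

Working:
Refine partition for ~:
  P[0] = {{0,1,2,3,4,5}}
  P[1] = {{0,3},{1,4,5},{2}}
  P[2] = {{0},{1,4,5},{2},{3}}
stable after 3 split(s): 4 block(s)
class of 5: {1,4,5}; class of 1: {1,4,5}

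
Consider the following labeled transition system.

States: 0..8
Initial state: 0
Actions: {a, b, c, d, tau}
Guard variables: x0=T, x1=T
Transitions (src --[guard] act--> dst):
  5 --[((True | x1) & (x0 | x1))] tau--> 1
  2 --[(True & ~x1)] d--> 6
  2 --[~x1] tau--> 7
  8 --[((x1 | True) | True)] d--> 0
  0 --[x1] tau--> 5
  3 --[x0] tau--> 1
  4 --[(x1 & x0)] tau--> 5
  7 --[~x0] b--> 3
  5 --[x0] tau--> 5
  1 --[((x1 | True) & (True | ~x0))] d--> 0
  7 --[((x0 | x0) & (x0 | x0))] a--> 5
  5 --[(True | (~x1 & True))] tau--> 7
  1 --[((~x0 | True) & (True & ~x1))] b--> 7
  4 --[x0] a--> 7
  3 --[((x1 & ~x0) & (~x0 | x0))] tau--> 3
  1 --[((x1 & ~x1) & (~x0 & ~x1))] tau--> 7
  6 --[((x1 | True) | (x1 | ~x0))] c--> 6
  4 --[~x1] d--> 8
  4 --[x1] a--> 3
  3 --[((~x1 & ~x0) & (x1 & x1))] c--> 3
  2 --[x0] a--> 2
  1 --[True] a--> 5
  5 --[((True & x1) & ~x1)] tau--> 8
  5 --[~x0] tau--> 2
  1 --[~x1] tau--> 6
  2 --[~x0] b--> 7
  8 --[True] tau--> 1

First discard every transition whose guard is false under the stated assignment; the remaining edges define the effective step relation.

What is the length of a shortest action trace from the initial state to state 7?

Answer: 2

Analysis:
Breadth-first toward 7:
  depth 0: {0}
  depth 1: {5}
  depth 2: {1,7}
first hit 7 at d=2 via tau·tau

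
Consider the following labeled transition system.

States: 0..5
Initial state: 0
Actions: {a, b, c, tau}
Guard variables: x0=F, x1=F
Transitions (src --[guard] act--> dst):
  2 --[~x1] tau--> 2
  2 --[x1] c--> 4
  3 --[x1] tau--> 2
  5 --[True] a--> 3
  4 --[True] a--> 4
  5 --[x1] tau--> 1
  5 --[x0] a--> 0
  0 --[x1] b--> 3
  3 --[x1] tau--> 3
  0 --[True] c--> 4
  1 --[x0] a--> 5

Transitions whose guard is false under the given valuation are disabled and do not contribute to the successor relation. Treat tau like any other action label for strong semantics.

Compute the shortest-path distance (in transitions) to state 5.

Answer: UNREACHABLE

Trace:
Breadth-first toward 5:
  L0 = {0}
  L1 = {4}
5 never appears.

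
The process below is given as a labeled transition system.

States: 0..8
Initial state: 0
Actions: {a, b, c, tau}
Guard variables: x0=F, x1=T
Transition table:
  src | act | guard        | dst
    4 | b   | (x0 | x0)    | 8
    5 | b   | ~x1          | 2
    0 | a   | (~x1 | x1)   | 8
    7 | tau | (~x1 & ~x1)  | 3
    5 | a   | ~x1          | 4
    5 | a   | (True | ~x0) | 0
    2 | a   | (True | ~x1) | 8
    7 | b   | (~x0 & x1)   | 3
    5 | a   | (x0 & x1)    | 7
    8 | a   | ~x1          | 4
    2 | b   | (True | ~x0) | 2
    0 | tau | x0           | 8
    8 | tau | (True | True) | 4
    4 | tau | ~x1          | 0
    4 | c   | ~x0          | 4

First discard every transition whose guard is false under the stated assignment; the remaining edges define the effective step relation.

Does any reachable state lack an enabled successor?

R = {0,4,8}
  0: a→8  [1 exit(s)]
  4: c→4  [1 exit(s)]
  8: tau→4  [1 exit(s)]

Answer: DEADLOCK-FREE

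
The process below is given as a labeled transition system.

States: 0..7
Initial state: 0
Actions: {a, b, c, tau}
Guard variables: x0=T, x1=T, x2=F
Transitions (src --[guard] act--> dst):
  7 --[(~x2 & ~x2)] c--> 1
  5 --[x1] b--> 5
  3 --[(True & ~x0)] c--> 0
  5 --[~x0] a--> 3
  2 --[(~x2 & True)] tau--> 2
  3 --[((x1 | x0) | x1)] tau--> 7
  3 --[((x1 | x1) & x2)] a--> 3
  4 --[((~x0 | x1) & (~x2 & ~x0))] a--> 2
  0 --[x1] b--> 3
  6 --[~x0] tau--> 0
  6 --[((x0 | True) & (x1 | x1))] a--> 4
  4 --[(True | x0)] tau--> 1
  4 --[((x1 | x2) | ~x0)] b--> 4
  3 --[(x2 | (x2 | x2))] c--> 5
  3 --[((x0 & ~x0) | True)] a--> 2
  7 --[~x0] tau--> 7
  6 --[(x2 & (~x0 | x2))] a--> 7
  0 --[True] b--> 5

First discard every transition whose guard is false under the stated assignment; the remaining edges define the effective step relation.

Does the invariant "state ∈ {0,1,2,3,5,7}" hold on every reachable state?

Allowed set {0,1,2,3,5,7}
Reachable = {0,1,2,3,5,7}
  0: ✓
  1: ✓
  2: ✓
  3: ✓
  5: ✓
  7: ✓

Answer: INVARIANT HOLDS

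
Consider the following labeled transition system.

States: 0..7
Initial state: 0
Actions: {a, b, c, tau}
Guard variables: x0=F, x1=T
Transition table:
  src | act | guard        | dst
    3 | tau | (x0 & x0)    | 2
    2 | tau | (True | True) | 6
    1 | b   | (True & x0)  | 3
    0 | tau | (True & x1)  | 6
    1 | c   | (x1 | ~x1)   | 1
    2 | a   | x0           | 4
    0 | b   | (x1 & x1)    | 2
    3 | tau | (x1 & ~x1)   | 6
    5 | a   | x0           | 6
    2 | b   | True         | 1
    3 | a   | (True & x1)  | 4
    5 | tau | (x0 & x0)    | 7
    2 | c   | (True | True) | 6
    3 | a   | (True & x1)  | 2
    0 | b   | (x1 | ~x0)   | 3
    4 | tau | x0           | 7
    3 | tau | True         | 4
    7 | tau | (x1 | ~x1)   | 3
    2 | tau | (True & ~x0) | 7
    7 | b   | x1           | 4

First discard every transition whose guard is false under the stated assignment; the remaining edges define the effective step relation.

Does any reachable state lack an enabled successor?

Answer: DEADLOCK at state 4

Analysis:
Reachable = {0,1,2,3,4,6,7}
  0: b→2  b→3  tau→6  [3 out]
  1: c→1  [1 out]
  2: b→1  c→6  tau→6  tau→7  [4 out]
  3: a→2  a→4  tau→4  [3 out]
  4: ∅  [deadlock]
  6: ∅  [deadlock]
  7: b→4  tau→3  [2 out]
witness 4: b·a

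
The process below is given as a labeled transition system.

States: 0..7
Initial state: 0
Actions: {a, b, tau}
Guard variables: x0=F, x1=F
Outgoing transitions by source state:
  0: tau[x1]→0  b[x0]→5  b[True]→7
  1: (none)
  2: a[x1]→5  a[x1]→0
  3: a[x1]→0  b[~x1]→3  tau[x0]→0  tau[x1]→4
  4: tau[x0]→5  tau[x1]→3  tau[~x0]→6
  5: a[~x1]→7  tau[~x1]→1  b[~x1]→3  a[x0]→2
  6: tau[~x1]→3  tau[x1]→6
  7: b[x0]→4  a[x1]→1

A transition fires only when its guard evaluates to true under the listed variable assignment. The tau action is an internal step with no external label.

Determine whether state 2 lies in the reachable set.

Answer: UNREACHABLE

Trace:
7 transition(s) survive guard evaluation.
L0 = {0}
L1 = {7}  cumulative {0,7}
Reachable = {0,7}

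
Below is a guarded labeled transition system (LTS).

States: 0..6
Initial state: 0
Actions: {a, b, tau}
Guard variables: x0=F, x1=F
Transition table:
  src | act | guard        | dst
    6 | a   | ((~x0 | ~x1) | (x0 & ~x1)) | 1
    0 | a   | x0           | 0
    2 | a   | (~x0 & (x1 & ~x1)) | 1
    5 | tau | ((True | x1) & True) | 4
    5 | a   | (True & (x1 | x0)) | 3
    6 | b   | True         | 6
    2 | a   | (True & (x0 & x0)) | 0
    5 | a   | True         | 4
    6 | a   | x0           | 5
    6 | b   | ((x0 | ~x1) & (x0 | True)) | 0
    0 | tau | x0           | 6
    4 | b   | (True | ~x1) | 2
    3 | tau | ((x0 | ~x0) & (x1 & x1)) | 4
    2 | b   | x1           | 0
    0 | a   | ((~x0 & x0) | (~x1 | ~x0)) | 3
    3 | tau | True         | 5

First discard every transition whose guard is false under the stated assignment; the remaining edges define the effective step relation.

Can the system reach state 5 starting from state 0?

8 transition(s) survive guard evaluation.
depth 0: {0}
depth 1: {3}  now seen {0,3}
depth 2: {5}  now seen {0,3,5}
depth 3: {4}  now seen {0,3,4,5}
depth 4: {2}  now seen {0,2,3,4,5}
Reach set: {0,2,3,4,5}
Path to 5: a·tau

Answer: REACHABLE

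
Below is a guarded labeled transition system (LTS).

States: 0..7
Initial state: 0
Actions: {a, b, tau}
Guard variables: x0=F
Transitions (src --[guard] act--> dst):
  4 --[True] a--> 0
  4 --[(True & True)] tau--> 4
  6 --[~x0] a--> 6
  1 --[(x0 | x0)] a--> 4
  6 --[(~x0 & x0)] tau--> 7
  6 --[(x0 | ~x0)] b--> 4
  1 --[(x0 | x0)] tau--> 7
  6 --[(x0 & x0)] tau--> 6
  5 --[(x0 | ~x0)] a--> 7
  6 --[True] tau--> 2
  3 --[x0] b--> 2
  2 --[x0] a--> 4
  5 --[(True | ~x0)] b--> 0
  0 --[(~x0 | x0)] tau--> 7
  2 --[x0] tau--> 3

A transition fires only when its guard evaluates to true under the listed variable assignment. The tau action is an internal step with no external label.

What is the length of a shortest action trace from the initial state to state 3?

Answer: UNREACHABLE

Analysis:
Breadth-first toward 3:
  depth 0: {0}
  depth 1: {7}
3 never appears.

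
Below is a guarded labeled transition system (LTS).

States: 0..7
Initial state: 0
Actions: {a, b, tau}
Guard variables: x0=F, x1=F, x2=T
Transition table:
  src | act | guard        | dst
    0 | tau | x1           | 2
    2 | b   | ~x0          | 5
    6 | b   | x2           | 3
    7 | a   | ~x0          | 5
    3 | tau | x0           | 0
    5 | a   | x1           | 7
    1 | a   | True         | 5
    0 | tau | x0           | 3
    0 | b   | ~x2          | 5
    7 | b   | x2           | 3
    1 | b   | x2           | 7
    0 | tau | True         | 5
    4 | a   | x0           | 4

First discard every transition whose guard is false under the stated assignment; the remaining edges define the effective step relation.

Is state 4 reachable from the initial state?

7 transition(s) survive guard evaluation.
L0 = {0}
L1 = {5}  cumulative {0,5}
Reach set: {0,5}

Answer: UNREACHABLE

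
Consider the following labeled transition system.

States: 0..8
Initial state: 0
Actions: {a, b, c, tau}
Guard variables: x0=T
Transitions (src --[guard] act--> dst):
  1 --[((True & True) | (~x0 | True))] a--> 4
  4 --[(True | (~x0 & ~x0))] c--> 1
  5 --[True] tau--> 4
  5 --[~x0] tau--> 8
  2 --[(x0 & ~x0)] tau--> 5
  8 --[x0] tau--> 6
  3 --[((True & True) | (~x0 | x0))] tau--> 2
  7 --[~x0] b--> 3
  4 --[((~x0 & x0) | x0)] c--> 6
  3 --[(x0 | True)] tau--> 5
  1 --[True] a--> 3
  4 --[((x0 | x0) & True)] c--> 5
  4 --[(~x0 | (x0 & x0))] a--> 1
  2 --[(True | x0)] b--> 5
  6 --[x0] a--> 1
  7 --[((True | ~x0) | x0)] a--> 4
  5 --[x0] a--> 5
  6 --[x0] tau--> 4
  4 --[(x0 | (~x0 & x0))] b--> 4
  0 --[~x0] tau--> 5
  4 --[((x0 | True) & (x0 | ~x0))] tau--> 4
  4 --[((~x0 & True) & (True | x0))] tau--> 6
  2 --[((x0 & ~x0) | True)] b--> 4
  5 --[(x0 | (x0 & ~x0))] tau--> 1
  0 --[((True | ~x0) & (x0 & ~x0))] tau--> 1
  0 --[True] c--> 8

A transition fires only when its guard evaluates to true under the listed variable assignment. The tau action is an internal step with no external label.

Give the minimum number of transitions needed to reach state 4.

Answer: 3

Analysis:
BFS to 4:
  L0 = {0}
  L1 = {8}
  L2 = {6}
  L3 = {1,4}
4 enters at depth 3; path c·tau·tau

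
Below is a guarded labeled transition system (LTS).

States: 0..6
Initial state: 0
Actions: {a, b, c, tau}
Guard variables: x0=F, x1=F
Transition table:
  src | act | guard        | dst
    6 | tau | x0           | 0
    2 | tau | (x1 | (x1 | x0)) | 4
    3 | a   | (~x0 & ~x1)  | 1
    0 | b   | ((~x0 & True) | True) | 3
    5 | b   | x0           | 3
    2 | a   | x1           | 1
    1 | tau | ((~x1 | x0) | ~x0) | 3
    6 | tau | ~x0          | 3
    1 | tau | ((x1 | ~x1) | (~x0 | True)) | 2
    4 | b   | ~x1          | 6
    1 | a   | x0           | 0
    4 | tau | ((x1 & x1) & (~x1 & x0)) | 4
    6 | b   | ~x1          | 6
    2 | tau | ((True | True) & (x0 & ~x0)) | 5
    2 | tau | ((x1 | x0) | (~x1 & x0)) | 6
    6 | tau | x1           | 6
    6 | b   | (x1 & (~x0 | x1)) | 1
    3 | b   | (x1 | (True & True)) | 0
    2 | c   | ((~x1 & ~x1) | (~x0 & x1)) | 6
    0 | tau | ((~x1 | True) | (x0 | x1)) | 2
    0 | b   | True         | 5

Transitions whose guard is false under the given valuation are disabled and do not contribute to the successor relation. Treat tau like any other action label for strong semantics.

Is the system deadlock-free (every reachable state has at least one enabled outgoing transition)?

Answer: DEADLOCK at state 5

Trace:
Reach set: {0,1,2,3,5,6}
  0: b→3  b→5  tau→2  [deg 3]
  1: tau→2  tau→3  [deg 2]
  2: c→6  [deg 1]
  3: a→1  b→0  [deg 2]
  5: ∅  [deadlock]
  6: b→6  tau→3  [deg 2]
trace reaching 5: b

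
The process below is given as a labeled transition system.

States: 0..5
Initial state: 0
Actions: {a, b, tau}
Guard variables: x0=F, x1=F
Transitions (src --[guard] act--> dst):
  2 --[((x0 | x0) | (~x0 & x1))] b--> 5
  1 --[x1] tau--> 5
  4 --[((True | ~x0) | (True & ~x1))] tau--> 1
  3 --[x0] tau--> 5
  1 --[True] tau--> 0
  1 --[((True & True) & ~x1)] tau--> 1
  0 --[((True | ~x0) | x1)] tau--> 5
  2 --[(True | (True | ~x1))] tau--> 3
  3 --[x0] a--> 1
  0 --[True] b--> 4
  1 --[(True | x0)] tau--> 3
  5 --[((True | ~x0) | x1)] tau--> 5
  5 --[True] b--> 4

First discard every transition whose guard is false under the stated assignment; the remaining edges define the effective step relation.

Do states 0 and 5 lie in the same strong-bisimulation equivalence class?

Answer: BISIMILAR

Working:
Compute ~ classes (split until stable):
  π0 = {{0,1,2,3,4,5}}
  π1 = {{0,5},{1,2,4},{3}}
  π2 = {{0,5},{1},{2},{3},{4}}
stable after 3 split(s): 5 block(s)
[0]={0,5}  [5]={0,5}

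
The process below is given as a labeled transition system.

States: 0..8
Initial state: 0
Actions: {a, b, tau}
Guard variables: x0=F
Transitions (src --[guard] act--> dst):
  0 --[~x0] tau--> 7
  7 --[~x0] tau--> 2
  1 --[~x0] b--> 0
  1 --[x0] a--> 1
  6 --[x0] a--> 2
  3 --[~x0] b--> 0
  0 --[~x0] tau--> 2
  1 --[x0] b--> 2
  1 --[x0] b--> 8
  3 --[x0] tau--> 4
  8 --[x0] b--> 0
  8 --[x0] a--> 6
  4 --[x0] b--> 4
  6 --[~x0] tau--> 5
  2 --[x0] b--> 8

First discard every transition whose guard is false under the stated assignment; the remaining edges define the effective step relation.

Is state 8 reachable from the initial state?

Answer: UNREACHABLE

Analysis:
6 transition(s) survive guard evaluation.
depth 0: {0}
depth 1: {2,7}  cumulative {0,2,7}
Reachable = {0,2,7}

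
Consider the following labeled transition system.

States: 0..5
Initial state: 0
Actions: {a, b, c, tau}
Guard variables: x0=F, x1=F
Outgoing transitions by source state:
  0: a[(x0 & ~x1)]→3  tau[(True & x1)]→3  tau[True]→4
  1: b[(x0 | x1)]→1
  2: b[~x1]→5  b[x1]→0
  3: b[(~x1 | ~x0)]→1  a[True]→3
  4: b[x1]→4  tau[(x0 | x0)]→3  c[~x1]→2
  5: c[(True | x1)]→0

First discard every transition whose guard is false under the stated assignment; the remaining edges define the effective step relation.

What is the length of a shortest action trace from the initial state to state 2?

BFS to 2:
  L0 = {0}
  L1 = {4}
  L2 = {2}
2 enters at depth 2; path tau·c

Answer: 2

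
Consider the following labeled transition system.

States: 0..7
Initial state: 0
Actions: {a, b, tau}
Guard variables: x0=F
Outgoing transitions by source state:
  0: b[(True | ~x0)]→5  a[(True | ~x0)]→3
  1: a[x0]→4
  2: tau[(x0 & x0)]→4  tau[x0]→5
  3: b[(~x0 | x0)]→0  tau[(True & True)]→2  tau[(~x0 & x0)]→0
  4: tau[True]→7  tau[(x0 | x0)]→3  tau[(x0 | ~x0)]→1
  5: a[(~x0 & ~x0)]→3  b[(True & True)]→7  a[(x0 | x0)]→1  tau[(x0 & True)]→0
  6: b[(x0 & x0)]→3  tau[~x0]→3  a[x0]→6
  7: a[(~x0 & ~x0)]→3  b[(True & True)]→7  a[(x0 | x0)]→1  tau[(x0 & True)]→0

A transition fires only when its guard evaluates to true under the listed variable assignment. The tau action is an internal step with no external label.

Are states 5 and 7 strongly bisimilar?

Compute ~ classes (split until stable):
  π0 = {{0,1,2,3,4,5,6,7}}
  π1 = {{0,5,7},{1,2},{3},{4,6}}
  π2 = {{0,5,7},{1,2},{3},{4},{6}}
5 equivalence class(es) (converged in 3)
5∈{0,5,7}, 7∈{0,5,7}

Answer: BISIMILAR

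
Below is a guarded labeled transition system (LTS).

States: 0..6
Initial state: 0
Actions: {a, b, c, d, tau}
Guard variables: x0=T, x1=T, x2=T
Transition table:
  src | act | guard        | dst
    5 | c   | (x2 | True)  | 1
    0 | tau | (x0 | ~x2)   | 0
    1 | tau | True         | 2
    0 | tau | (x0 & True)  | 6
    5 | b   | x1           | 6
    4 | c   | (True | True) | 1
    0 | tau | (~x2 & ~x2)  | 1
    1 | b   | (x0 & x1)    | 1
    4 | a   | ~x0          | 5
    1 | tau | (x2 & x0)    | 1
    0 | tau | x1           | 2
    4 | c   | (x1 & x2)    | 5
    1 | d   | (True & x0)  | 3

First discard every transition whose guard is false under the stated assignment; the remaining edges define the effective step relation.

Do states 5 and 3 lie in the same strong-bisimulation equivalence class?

Compute ~ classes (split until stable):
  π0 = {{0,1,2,3,4,5,6}}
  π1 = {{0},{1},{2,3,6},{4},{5}}
Fixed point at round 2; 5 class(es).
5∈{5}, 3∈{2,3,6}

Answer: NOT BISIMILAR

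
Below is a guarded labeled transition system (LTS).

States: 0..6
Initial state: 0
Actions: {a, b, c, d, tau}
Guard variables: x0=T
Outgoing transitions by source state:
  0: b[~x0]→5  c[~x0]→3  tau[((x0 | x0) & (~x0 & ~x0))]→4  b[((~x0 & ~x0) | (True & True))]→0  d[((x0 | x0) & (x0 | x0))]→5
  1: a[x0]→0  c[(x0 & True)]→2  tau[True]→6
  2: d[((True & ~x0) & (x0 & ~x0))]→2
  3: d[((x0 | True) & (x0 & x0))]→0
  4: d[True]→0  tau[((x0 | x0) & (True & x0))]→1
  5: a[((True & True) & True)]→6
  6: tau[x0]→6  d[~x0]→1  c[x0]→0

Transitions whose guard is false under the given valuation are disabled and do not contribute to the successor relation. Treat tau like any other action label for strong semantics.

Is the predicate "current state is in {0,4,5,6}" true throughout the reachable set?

Allowed set {0,4,5,6}
R = {0,5,6}
  0: ✓
  5: ✓
  6: ✓

Answer: INVARIANT HOLDS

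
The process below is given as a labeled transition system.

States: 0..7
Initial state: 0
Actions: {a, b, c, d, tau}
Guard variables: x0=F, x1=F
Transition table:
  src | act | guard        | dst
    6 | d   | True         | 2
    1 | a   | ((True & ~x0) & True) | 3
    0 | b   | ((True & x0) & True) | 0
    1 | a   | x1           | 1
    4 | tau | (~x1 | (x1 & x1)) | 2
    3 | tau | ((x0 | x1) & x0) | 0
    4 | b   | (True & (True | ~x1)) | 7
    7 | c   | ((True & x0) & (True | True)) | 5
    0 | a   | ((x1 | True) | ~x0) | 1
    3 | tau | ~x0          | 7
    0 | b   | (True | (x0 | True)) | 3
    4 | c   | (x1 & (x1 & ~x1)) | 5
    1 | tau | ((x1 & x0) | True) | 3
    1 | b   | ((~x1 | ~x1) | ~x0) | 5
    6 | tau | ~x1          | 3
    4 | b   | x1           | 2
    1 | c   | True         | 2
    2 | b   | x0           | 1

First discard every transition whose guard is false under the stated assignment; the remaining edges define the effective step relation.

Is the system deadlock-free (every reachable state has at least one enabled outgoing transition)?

Reachable = {0,1,2,3,5,7}
  0: a→1  b→3  [deg 2]
  1: a→3  b→5  c→2  tau→3  [deg 4]
  2: ∅  [deadlock]
  3: tau→7  [deg 1]
  5: ∅  [deadlock]
  7: ∅  [deadlock]
witness 2: a·c

Answer: DEADLOCK at state 2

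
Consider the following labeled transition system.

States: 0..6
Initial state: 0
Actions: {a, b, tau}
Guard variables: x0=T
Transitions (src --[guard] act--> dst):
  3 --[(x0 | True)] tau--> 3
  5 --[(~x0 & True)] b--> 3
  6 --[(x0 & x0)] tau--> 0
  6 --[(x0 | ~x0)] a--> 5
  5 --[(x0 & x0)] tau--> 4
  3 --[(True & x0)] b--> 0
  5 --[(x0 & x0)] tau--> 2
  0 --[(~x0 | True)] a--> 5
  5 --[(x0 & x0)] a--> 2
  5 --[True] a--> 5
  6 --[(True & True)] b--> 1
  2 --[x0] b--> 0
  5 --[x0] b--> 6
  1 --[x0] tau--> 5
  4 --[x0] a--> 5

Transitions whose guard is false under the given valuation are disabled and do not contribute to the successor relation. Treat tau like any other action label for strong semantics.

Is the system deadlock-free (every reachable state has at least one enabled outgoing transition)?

Answer: DEADLOCK-FREE

Analysis:
R = {0,1,2,4,5,6}
  0: a→5  [deg 1]
  1: tau→5  [deg 1]
  2: b→0  [deg 1]
  4: a→5  [deg 1]
  5: a→2  a→5  b→6  tau→2  tau→4  [deg 5]
  6: a→5  b→1  tau→0  [deg 3]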